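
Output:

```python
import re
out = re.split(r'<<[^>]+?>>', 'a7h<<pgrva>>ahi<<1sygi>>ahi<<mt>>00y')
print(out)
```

['a7h', 'ahi', 'ahi', '00y']

Matches to split on: at [3:12] → '<<pgrva>>'; at [15:24] → '<<1sygi>>'; at [27:33] → '<<mt>>'.
The string is cut at each match, leaving 4 pieces.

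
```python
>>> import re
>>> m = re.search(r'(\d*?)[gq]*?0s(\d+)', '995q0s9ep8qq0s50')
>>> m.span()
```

(0, 7)

Pattern: zero or more of a digit (lazy) (captured); then zero or more of one of [gq] (lazy), then the literal '0s'; then one or more of a digit (captured).
The match spans [0:7] → '995q0s9'.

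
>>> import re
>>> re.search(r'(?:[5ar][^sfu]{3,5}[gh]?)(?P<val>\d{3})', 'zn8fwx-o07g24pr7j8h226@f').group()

This matches one of [5ar], then 3 to 5 of any character except [sfu], then optionally one of [gh] (non-capturing group); then exactly 3 of a digit (captured as 'val').
Unlike `match`, `search` isn't anchored — it looks for the pattern anywhere in the string.
The match spans [14:22] → 'r7j8h226'.
Captured: group 1 = '226'.

'r7j8h226'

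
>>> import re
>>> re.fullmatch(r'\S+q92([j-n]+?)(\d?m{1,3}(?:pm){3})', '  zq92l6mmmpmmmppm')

None

For `fullmatch`, every character of the input must be accounted for by the pattern.
Here there's no way to consume every character, so the call returns None.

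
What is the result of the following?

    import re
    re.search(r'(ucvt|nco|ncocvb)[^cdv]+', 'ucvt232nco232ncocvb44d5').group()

Unlike `match`, `search` isn't anchored — it looks for the pattern anywhere in the string.
The match spans [0:8] → 'ucvt232n'.
Captured: group 1 = 'ucvt'.

'ucvt232n'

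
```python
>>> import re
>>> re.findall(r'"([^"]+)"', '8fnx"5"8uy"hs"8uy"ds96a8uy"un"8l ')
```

With a single group, `findall` returns only what that group captured — 3 items.

['5', 'hs', 'ds96a8uy']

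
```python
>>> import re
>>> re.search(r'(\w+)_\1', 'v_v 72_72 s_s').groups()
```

The match spans [0:3] → 'v_v'.
Captured: group 1 = 'v'.

('v',)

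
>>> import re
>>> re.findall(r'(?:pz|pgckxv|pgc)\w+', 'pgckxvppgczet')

['pgckxvppgczet']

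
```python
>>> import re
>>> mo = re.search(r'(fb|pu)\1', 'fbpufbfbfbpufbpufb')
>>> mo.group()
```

'fbfb'

The backreference `\1` re-matches whatever the first group consumed, character for character.
The match spans [4:8] → 'fbfb'.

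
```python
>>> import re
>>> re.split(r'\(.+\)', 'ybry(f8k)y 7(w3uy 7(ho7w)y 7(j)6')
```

['ybry', '6']

`split` removes every match and returns the 2 fragments in between.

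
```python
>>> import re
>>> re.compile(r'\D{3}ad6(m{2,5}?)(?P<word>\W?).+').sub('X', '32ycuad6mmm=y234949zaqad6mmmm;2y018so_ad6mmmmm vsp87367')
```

This matches exactly 3 of a non-digit, then the literal 'ad6'; then 2 to 5 of a literal 'm' (lazy) (captured); then optionally a non-word character (captured as 'word'); then one or more of any character.
Matches: at [2:55] → 'ycuad6mmm=y234949zaqad6mmmm;2y018so_ad6mmmmm vsp87367'.
Every occurrence is swapped for 'X'.

'32X'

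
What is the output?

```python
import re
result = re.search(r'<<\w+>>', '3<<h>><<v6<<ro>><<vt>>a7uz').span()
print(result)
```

The match spans [1:6] → '<<h>>'.

(1, 6)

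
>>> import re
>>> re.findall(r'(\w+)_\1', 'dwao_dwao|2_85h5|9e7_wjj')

After group 1 captures some text, `\1` only succeeds where that same text appears again.
Scanning left to right: at [0:9] match 'dwao_dwao', group 1 = 'dwao'.
`findall` collects group 1 from the one match (1 total).

['dwao']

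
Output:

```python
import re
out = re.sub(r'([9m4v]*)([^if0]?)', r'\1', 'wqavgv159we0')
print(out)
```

Pattern: zero or more of one of [9m4v] (captured); then optionally any character except [if0] (captured).
Matches: at [0:1] → 'w'; at [1:2] → 'q'; at [2:3] → 'a'; at [3:5] → 'vg'; at [5:7] → 'v1'; ….
The replacement refers to a captured group, so each match is rewritten using its own captured text.

vv90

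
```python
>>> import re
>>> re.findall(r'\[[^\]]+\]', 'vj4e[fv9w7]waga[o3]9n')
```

With no groups in the pattern, `findall` gives back each whole match — 2 here.

['[fv9w7]', '[o3]']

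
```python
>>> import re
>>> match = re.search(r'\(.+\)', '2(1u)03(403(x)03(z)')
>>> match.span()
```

The match spans [1:19] → '(1u)03(403(x)03(z)'.

(1, 19)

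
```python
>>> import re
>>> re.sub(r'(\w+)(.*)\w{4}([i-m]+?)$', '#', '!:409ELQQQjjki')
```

The pattern matches one or more of a word character (captured); then zero or more of any character (captured); then exactly 4 of a word character; then one or more of a character in [i-m] (lazy) (captured); then anchored at the end.
Matches: at [2:14] → '409ELQQQjjki'.
Each match is replaced by '#'.

'!:#'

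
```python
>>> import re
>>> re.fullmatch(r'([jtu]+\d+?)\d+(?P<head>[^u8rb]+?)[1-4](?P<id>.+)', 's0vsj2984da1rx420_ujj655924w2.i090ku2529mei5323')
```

`fullmatch` succeeds only if the pattern covers the string from start to end.
Here there's no way to consume every character, so the call returns None.

None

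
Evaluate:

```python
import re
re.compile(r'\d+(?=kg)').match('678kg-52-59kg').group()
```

'678'

`re.match` only tries the pattern at the start of the string.
The match spans [0:3] → '678'.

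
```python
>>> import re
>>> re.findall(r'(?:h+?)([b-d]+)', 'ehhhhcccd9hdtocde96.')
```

['cccd', 'd']

Pattern: one or more of a literal 'h' (lazy) (non-capturing group); then one or more of a character in [b-d] (captured).
`findall` collects group 1 from each match (2 total).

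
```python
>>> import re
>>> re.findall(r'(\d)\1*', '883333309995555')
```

['8', '3', '0', '9', '5']

The backreference `\1` re-matches whatever the first group consumed, character for character.
Because there's exactly one group, `findall` drops the full match and keeps group 1 from each hit.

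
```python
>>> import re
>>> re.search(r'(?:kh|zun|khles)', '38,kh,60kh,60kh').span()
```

(3, 5)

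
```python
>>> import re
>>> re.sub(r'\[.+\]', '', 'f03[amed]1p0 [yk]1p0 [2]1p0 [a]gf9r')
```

Matches: at [3:31] → '[amed]1p0 [yk]1p0 [2]1p0 [a]'.
`sub` substitutes '' at each match site.

'f03gf9r'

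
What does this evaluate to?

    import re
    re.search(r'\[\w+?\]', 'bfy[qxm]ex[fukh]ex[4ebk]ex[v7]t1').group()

'[qxm]'

`search` walks the string left to right and returns the first match it finds.
The match spans [3:8] → '[qxm]'.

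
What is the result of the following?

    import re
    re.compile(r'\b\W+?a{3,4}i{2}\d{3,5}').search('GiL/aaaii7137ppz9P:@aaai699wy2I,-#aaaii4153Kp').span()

(3, 13)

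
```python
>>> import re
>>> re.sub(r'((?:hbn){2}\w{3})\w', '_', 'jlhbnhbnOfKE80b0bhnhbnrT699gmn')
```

`sub` substitutes '_' at each match site.

'jl_80b0bhnhbnrT699gmn'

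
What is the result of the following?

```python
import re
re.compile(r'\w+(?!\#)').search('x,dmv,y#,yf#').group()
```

'x'

`(?!…)`/`(?<!…)` only lets a position through if the neighbouring text does NOT match; no characters are consumed.
The match spans [0:1] → 'x'.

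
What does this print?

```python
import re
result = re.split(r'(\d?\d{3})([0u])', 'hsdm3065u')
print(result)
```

The pattern matches optionally a digit, then exactly 3 of a digit (captured); then one of [0u] (captured).
The group in the pattern means `split` returns the separators' captures alongside the pieces.

['hsdm', '3065', 'u', '']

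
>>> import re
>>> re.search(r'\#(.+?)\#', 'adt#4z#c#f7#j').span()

Lazy quantifiers expand one character at a time until the remainder of the pattern can match.
The match spans [3:7] → '#4z#'.

(3, 7)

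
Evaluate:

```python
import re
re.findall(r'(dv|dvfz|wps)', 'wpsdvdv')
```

Matches: at [0:3] match 'wps', group 1 = 'wps'; at [3:5] match 'dv', group 1 = 'dv'; at [5:7] match 'dv', group 1 = 'dv'.
One capturing group, so `findall` returns just the captured substring from each match — 3 in all.

['wps', 'dv', 'dv']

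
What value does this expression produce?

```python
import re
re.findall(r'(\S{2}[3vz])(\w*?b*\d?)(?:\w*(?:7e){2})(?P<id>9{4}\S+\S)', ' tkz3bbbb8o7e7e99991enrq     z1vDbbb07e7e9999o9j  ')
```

The pattern matches exactly 2 of a non-whitespace character, then one of [3vz] (captured); then zero or more of a word character (lazy), then zero or more of a literal 'b', then optionally a digit (captured); then zero or more of a word character, then the literal '7e' repeated 2 times (non-capturing group); then exactly 4 of the literal '9', then one or more of a non-whitespace character, then a non-whitespace character (captured as 'id').
Because the quantifier is non-greedy, it stops expanding at the earliest point where the rest of the pattern can succeed.
Matches: at [1:24] match 'tkz3bbbb8o7e7e99991enrq', groups = ('tkz', '3', '99991enrq'); at [29:48] match 'z1vDbbb07e7e9999o9j', groups = ('z1v', '', '9999o9j').
`findall` packs the 3 group values into a tuple for every match.

[('tkz', '3', '99991enrq'), ('z1v', '', '9999o9j')]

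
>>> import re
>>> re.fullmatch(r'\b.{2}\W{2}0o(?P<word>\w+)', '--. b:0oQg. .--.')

This matches a word boundary (`\b`, zero-width); then exactly 2 of any character, then exactly 2 of a non-word character, then the literal '0o'; then one or more of a word character (captured as 'word').
`re.fullmatch` requires the pattern to consume the entire string.
Here there's no way to consume every character, so the call returns None.

None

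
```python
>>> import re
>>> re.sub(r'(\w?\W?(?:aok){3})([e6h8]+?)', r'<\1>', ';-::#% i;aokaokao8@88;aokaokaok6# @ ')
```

This matches optionally a word character, then optionally a non-word character, then the literal 'aok' repeated 3 times (captured); then one or more of one of [e6h8] (lazy) (captured).
Matches: at [20:32] → '8;aokaokaok6'.
`\1` in the replacement pulls in group 1's text for each match.

';-::#% i;aokaokao8@8<8;aokaokaok># @ '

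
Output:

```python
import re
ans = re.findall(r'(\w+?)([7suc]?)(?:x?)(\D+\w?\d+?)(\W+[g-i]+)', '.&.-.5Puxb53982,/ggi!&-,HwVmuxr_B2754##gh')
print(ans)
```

This matches one or more of a word character (lazy) (captured); then optionally one of [7suc] (captured); then optionally a literal 'x' (non-capturing group); then one or more of a non-digit, then optionally a word character, then one or more of a digit (lazy) (captured); then one or more of a non-word character, then one or more of a character in [g-i] (captured).
A `+?`/`*?`/`{m,n}?` starts at its minimum and grows only as far as needed for what follows to match.
Matches: at [5:20] match '5Puxb53982,/ggi', groups = ('5', '', 'Puxb53982', ',/ggi'); at [24:41] match 'HwVmuxr_B2754##gh', groups = ('H', '', 'wVmuxr_B2754', '##gh').
`findall` packs the 4 group values into a tuple for every match.

[('5', '', 'Puxb53982', ',/ggi'), ('H', '', 'wVmuxr_B2754', '##gh')]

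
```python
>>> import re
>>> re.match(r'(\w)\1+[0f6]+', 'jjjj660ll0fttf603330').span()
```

`match` is anchored at position 0; if the pattern doesn't fit there, it returns None.
The match spans [0:7] → 'jjjj660'.

(0, 7)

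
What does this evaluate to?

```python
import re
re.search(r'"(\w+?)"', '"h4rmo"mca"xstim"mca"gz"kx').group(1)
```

The match spans [0:7] → '"h4rmo"'.
Captured: group 1 = 'h4rmo'.

'h4rmo'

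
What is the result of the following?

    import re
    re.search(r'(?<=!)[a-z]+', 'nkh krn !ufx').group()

The lookaround is zero-width — it requires the adjacent text to match without consuming it, so the asserted text isn't part of the match.
`search` walks the string left to right and returns the first match it finds.
The match spans [9:12] → 'ufx'.

'ufx'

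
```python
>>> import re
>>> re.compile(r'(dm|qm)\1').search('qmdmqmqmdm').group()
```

`\1` has to match the exact text group 1 already captured.
`re.search` tries every starting position until one works.
The match spans [4:8] → 'qmqm'.
Captured: group 1 = 'qm'.

'qmqm'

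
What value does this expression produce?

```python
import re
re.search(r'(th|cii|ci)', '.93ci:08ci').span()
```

(3, 5)

The match spans [3:5] → 'ci'.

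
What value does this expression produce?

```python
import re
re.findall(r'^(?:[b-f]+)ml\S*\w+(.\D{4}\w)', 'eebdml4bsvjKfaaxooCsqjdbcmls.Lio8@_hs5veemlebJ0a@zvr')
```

['0a@zvr']

With a single group, `findall` returns only what that group captured — 1 item.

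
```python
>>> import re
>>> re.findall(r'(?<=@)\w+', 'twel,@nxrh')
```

Lookahead/lookbehind check context without consuming it, so the matched span excludes the asserted characters.
`findall` yields the raw match text (1 of them) because the pattern has no groups.

['nxrh']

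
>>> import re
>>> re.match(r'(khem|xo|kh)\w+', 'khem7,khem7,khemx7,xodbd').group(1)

Branches in `(...|...)` are attempted left-to-right; the first branch that allows the whole pattern to succeed is taken.
With `match`, the pattern is implicitly anchored at the beginning.
The match spans [0:5] → 'khem7'.
Captured: group 1 = 'khem'.

'khem'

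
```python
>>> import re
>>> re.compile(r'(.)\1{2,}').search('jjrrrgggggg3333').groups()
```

('r',)

`\1` is not a pattern — it's the concrete string captured by group 1, re-applied verbatim.
Unlike `match`, `search` isn't anchored — it looks for the pattern anywhere in the string.
The match spans [2:5] → 'rrr'.
Captured: group 1 = 'r'.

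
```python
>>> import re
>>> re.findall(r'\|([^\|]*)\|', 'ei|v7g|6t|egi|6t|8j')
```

['v7g', 'egi']

Scanning left to right: at [2:7] match '|v7g|', group 1 = 'v7g'; at [9:14] match '|egi|', group 1 = 'egi'.
Because there's exactly one group, `findall` drops the full match and keeps group 1 from each hit.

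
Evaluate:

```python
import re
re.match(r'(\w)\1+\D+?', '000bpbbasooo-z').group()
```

`\1` is not a pattern — it's the concrete string captured by group 1, re-applied verbatim.
With `match`, the pattern is implicitly anchored at the beginning.
The match spans [0:4] → '000b'.
Captured: group 1 = '0'.

'000b'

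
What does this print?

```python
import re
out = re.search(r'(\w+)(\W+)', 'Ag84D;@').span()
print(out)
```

(0, 7)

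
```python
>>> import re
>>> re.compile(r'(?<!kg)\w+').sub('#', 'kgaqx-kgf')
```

'#-#'

The negative lookaround is zero-width — it rules out positions where the adjacent text would match, without consuming anything.
Matches: at [0:5] → 'kgaqx'; at [6:9] → 'kgf'.
`sub` substitutes '#' at each match site.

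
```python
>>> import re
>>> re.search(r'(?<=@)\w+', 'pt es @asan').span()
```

(7, 11)

Because the assertion is zero-width, the text it checks is not consumed and won't appear in the result.
The match spans [7:11] → 'asan'.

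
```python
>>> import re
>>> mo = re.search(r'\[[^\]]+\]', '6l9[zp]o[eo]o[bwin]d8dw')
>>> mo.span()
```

(3, 7)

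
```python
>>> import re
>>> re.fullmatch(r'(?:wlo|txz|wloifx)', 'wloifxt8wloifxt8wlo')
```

`fullmatch` succeeds only if the pattern covers the string from start to end.
Here the pattern can't cover the whole string, so the call returns None.

None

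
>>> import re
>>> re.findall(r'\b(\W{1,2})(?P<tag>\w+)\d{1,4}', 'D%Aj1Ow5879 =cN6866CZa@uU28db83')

[('%', 'Aj1Ow587'), (' =', 'cN686'), ('@', 'uU28db8')]

Pattern: a word boundary (`\b`, zero-width); then 1 to 2 of a non-word character (captured); then one or more of a word character (captured as 'tag'); then 1 to 4 of a digit.
`findall` packs the 2 group values into a tuple for every match.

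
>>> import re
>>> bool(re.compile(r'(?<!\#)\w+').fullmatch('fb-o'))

False

The negative lookaround is zero-width — it rules out positions where the adjacent text would match, without consuming anything.
For `fullmatch`, every character of the input must be accounted for by the pattern.
Here the string isn't matched end-to-end, so the call returns None, and `bool(None)` is False.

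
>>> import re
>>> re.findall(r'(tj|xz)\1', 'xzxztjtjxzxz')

A backreference is literal: `\1` must see the identical characters the first group matched.
One capturing group, so `findall` returns just the captured substring from each match — 3 in all.

['xz', 'tj', 'xz']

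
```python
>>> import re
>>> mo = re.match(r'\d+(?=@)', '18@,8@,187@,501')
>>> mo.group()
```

'18'

The `(?=…)`/`(?<=…)` assertion just peeks at neighbouring text; it doesn't advance the match position.
`re.match` won't scan ahead — the pattern has to work from the very first character.
The match spans [0:2] → '18'.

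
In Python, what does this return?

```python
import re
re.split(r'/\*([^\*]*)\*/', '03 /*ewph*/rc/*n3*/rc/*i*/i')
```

['03 ', 'ewph', 'rc', 'n3', 'rc', 'i', 'i']

Matches to split on: at [3:11] → '/*ewph*/'; at [13:19] → '/*n3*/'; at [21:26] → '/*i*/'.
`re.split` interleaves the captured-group text with the surrounding fragments.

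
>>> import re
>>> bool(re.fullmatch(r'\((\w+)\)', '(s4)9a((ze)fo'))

`fullmatch` succeeds only if the pattern covers the string from start to end.
Here there's no way to consume every character, so the call returns None, and `bool(None)` is False.

False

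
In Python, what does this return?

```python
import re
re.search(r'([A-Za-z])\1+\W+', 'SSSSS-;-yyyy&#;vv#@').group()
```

`\1` is not a pattern — it's the concrete string captured by group 1, re-applied verbatim.
Unlike `match`, `search` isn't anchored — it looks for the pattern anywhere in the string.
The match spans [0:8] → 'SSSSS-;-'.
Captured: group 1 = 'S'.

'SSSSS-;-'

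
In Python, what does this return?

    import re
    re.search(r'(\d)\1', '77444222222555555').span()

(0, 2)

`\1` has to match the exact text group 1 already captured.
`re.search` tries every starting position until one works.
The match spans [0:2] → '77'.
Captured: group 1 = '7'.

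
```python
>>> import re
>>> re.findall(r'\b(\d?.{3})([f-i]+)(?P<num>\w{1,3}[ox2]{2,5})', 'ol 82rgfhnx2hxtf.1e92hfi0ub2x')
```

[('82rg', 'fh', 'nx2'), ('1e92', 'hfi', '0ub2x')]

This matches a word boundary (`\b`, zero-width); then optionally a digit, then exactly 3 of any character (captured); then one or more of a character in [f-i] (captured); then 1 to 3 of a word character, then 2 to 5 of one of [ox2] (captured as 'num').
Scanning left to right: at [3:12] match '82rgfhnx2', groups = ('82rg', 'fh', 'nx2'); at [17:29] match '1e92hfi0ub2x', groups = ('1e92', 'hfi', '0ub2x').
`findall` packs the 3 group values into a tuple for every match.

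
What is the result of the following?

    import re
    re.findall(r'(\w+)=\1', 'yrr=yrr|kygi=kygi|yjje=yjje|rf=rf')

The backreference `\1` re-matches whatever the first group consumed, character for character.
Walking the string: at [0:7] match 'yrr=yrr', group 1 = 'yrr'; at [8:17] match 'kygi=kygi', group 1 = 'kygi'; at [18:27] match 'yjje=yjje', group 1 = 'yjje'; at [28:33] match 'rf=rf', group 1 = 'rf'.
`findall` collects group 1 from each match (4 total).

['yrr', 'kygi', 'yjje', 'rf']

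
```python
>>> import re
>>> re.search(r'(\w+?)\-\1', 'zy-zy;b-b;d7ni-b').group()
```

`\1` has to match the exact text group 1 already captured.
`re.search` scans for the first position where the pattern succeeds.
The match spans [0:5] → 'zy-zy'.
Captured: group 1 = 'zy'.

'zy-zy'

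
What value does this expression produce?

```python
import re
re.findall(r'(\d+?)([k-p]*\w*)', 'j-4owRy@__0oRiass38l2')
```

[('4', 'owRy'), ('0', 'oRiass38l2')]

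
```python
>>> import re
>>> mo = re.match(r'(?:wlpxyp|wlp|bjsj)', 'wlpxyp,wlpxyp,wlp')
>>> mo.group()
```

Alternation tries branches left to right and keeps the first one that lets the overall match succeed at that position.
With `match`, the pattern is implicitly anchored at the beginning.
The match spans [0:6] → 'wlpxyp'.

'wlpxyp'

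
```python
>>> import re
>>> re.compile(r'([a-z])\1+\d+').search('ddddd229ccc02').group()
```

A backreference is literal: `\1` must see the identical characters the first group matched.
`search` walks the string left to right and returns the first match it finds.
The match spans [0:8] → 'ddddd229'.
Captured: group 1 = 'd'.

'ddddd229'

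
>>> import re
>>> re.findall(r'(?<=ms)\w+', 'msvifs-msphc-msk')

Lookahead/lookbehind check context without consuming it, so the matched span excludes the asserted characters.
Scanning left to right: at [2:6] → 'vifs'; at [9:12] → 'phc'; at [15:16] → 'k'.
With no groups in the pattern, `findall` gives back each whole match — 3 here.

['vifs', 'phc', 'k']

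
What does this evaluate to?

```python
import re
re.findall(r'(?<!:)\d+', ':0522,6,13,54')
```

['522', '6', '13', '54']

The negative lookaround is zero-width — it rules out positions where the adjacent text would match, without consuming anything.
No capturing groups, so `findall` returns the 4 full match strings.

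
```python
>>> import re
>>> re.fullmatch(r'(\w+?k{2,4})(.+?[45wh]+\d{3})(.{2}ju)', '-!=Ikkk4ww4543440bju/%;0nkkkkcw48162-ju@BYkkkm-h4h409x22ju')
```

None

For `fullmatch`, every character of the input must be accounted for by the pattern.
Here the pattern can't cover the whole string, so the call returns None.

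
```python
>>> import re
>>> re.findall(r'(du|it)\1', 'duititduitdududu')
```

`\1` is not a pattern — it's the concrete string captured by group 1, re-applied verbatim.
Scanning left to right: at [2:6] match 'itit', group 1 = 'it'; at [10:14] match 'dudu', group 1 = 'du'.
One capturing group, so `findall` returns just the captured substring from each match — 2 in all.

['it', 'du']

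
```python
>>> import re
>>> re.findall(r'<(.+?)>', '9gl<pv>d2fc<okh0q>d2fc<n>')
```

Walking the string: at [3:7] match '<pv>', group 1 = 'pv'; at [11:18] match '<okh0q>', group 1 = 'okh0q'; at [22:25] match '<n>', group 1 = 'n'.
Because there's exactly one group, `findall` drops the full match and keeps group 1 from each hit.

['pv', 'okh0q', 'n']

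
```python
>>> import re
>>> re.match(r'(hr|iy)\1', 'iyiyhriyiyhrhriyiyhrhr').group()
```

'iyiy'

`\1` has to match the exact text group 1 already captured.
`re.match` won't scan ahead — the pattern has to work from the very first character.
The match spans [0:4] → 'iyiy'.
Captured: group 1 = 'iy'.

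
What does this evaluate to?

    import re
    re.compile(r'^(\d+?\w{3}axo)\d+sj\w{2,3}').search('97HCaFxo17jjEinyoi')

None

Here nothing in the string fits, so the call returns None.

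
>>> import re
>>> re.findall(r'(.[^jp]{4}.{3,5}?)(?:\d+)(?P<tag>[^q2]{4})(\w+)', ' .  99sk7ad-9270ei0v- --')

[(' .  99sk', 'ad-9', '270ei0v')]

This matches any character, then exactly 4 of any character except [jp], then 3 to 5 of any character (lazy) (captured); then one or more of a digit (non-capturing group); then exactly 4 of any character except [q2] (captured as 'tag'); then one or more of a word character (captured).
Matches: at [0:20] match ' .  99sk7ad-9270ei0v', groups = (' .  99sk', 'ad-9', '270ei0v').
With 3 capturing groups, `findall` returns a 3-tuple per match.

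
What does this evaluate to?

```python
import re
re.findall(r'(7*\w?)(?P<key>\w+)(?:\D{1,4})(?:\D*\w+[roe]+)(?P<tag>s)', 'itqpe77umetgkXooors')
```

[('i', 'tqpe77umetgkXo', 's')]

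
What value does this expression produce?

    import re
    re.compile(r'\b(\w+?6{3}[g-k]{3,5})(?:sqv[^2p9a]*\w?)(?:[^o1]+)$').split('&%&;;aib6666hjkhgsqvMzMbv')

['&%&;;', 'aib6666hjkhg', '']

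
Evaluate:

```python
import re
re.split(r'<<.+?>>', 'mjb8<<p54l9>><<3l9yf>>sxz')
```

Because the quantifier is non-greedy, it stops expanding at the earliest point where the rest of the pattern can succeed.
Matches to split on: at [4:13] → '<<p54l9>>'; at [13:22] → '<<3l9yf>>'.
The string is cut at each match, leaving 3 pieces.

['mjb8', '', 'sxz']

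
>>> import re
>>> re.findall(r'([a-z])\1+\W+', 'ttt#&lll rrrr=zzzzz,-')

`\1` is not a pattern — it's the concrete string captured by group 1, re-applied verbatim.
`findall` collects group 1 from each match (4 total).

['t', 'l', 'r', 'z']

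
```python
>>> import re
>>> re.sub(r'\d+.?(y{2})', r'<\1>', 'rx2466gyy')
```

'rx<yy>'

`\1` in the replacement pulls in group 1's text for each match.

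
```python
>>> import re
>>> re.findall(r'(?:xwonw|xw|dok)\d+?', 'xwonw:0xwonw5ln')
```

No capturing groups, so `findall` returns the 1 full match string.

['xwonw5']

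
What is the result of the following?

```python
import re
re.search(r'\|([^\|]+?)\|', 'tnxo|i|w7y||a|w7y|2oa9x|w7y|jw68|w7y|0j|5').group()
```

`search` walks the string left to right and returns the first match it finds.
The match spans [4:7] → '|i|'.
Captured: group 1 = 'i'.

'|i|'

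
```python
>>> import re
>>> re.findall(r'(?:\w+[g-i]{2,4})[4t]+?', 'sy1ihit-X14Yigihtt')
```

['sy1ihit', 'X14Yigiht']

The pattern matches one or more of a word character, then 2 to 4 of a character in [g-i] (non-capturing group); then one or more of one of [4t] (lazy).
Because the quantifier is non-greedy, it stops expanding at the earliest point where the rest of the pattern can succeed.
Scanning left to right: at [0:7] → 'sy1ihit'; at [8:17] → 'X14Yigiht'.
Since nothing is captured, `findall` lists the 2 matched substrings directly.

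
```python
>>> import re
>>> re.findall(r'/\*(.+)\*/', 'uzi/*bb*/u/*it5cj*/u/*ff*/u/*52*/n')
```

One capturing group, so `findall` returns just the captured substring from the one match — 1 in all.

['bb*/u/*it5cj*/u/*ff*/u/*52']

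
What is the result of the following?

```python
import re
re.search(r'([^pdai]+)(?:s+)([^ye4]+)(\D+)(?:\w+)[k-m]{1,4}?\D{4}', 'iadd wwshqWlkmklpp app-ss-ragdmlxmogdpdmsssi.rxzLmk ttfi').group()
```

The pattern matches one or more of any character except [pdai] (captured); then one or more of a literal 's' (non-capturing group); then one or more of any character except [ye4] (captured); then one or more of a non-digit (captured); then one or more of a word character (non-capturing group); then 1 to 4 of a character in [k-m] (lazy), then exactly 4 of a non-digit.
The match spans [4:55] → ' wwshqWlkmklpp app-ss-ragdmlxmogdpdmsssi.rxzLmk ttf'.

' wwshqWlkmklpp app-ss-ragdmlxmogdpdmsssi.rxzLmk ttf'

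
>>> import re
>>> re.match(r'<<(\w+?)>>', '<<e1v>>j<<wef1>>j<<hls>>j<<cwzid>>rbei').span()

(0, 7)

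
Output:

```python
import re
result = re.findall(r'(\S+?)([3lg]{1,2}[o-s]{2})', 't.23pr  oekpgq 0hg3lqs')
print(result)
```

This matches one or more of a non-whitespace character (lazy) (captured); then 1 to 2 of one of [3lg], then exactly 2 of a character in [o-s] (captured).
A non-greedy quantifier consumes as few characters as it can — just enough that the remainder of the pattern still matches from where it stops; whatever follows it matches normally.
Scanning left to right: at [0:6] match 't.23pr', groups = ('t.2', '3pr'); at [15:22] match '0hg3lqs', groups = ('0hg', '3lqs').
2 groups means each result is a tuple of 2 captured strings — 2 here.

[('t.2', '3pr'), ('0hg', '3lqs')]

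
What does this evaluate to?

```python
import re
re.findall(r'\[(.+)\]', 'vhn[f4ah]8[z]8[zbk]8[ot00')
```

['f4ah]8[z]8[zbk']

One capturing group, so `findall` returns just the captured substring from the one match — 1 in all.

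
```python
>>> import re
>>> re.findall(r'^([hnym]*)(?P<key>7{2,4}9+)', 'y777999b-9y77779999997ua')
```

This matches anchored at the start of the string; then zero or more of one of [hnym] (captured); then 2 to 4 of a literal '7', then one or more of the literal '9' (captured as 'key').
Multiple groups make `findall` return tuples — one 2-tuple for the one match.

[('y', '777999')]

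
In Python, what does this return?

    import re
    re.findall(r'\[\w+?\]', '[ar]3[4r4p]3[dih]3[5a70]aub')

['[ar]', '[4r4p]', '[dih]', '[5a70]']

Scanning left to right: at [0:4] → '[ar]'; at [5:11] → '[4r4p]'; at [12:17] → '[dih]'; at [18:24] → '[5a70]'.
No capturing groups, so `findall` returns the 4 full match strings.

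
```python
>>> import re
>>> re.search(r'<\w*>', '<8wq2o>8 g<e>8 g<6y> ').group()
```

'<8wq2o>'

The match spans [0:7] → '<8wq2o>'.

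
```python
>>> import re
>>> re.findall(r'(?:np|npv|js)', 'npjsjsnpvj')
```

['np', 'js', 'js', 'np']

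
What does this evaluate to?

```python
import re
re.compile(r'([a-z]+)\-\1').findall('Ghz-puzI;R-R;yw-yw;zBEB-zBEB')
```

The backreference `\1` re-matches whatever the first group consumed, character for character.
Scanning left to right: at [13:18] match 'yw-yw', group 1 = 'yw'.
`findall` collects group 1 from the one match (1 total).

['yw']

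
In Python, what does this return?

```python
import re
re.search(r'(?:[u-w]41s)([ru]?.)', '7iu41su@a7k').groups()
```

('u@',)

Pattern: a character in [u-w], then the literal '41s' (non-capturing group); then optionally one of [ru], then any character (captured).
Unlike `match`, `search` isn't anchored — it looks for the pattern anywhere in the string.
The match spans [2:8] → 'u41su@'.
Captured: group 1 = 'u@'.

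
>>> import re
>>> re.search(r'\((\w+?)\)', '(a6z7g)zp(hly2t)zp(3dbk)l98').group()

'(a6z7g)'

`re.search` tries every starting position until one works.
The match spans [0:7] → '(a6z7g)'.
Captured: group 1 = 'a6z7g'.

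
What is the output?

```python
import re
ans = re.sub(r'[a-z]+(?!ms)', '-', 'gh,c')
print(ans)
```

A negative assertion filters positions out without eating any characters.
Every occurrence is swapped for '-'.

-,-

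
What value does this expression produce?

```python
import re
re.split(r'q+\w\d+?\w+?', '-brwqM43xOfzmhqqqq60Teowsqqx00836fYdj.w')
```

The pattern matches one or more of the literal 'q', then a word character; then one or more of a digit (lazy); then one or more of a word character (lazy).
A `+?`/`*?`/`{m,n}?` starts at its minimum and grows only as far as needed for what follows to match.
Matches to split on: at [4:8] → 'qM43'; at [14:21] → 'qqqq60T'; at [25:30] → 'qqx00'.
The string is cut at each match, leaving 4 pieces.

['-brw', 'xOfzmh', 'eows', '836fYdj.w']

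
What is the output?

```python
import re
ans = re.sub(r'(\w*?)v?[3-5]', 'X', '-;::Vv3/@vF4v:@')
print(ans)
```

Pattern: zero or more of a word character (lazy) (captured); then optionally a literal 'v'; then a character in [3-5].
Matches: at [4:7] → 'Vv3'; at [9:12] → 'vF4'.
Every occurrence is swapped for 'X'.

-;::X/@Xv:@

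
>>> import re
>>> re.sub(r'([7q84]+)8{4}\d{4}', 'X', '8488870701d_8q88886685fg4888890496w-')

'8488870701d_XfgX6w-'

Every occurrence is swapped for 'X'.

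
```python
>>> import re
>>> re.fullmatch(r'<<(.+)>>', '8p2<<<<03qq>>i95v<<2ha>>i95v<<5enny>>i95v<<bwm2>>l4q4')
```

For `fullmatch`, every character of the input must be accounted for by the pattern.
Here the string isn't matched end-to-end, so the call returns None.

None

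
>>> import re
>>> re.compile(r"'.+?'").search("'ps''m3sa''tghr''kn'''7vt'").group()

Because the quantifier is non-greedy, it stops expanding at the earliest point where the rest of the pattern can succeed.
`re.search` scans for the first position where the pattern succeeds.
The match spans [0:4] → "'ps'".

"'ps'"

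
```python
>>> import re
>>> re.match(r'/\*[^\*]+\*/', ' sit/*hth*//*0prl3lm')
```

`match` is anchored at position 0; if the pattern doesn't fit there, it returns None.
Here the string doesn't start with a match, so the call returns None.

None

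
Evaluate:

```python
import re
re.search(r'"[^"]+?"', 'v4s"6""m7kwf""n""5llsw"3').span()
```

The match spans [3:6] → '"6"'.

(3, 6)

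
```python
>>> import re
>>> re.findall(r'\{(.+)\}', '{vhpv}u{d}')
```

One capturing group, so `findall` returns just the captured substring from the one match — 1 in all.

['vhpv}u{d']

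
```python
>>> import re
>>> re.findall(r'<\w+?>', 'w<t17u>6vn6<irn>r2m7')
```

Walking the string: at [1:7] → '<t17u>'; at [11:16] → '<irn>'.
No capturing groups, so `findall` returns the 2 full match strings.

['<t17u>', '<irn>']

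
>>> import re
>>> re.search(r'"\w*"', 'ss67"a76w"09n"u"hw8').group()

'"a76w"'

`search` walks the string left to right and returns the first match it finds.
The match spans [4:10] → '"a76w"'.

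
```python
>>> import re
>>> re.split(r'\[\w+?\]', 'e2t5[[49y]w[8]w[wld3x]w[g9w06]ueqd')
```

['e2t5[', 'w', 'w', 'w', 'ueqd']

Matches to split on: at [5:10] → '[49y]'; at [11:14] → '[8]'; at [15:22] → '[wld3x]'; at [23:30] → '[g9w06]'.
Each match becomes a cut point; 5 segments remain.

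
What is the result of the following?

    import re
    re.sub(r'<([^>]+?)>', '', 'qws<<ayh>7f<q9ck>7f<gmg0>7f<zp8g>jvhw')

'qws7f7f7fjvhw'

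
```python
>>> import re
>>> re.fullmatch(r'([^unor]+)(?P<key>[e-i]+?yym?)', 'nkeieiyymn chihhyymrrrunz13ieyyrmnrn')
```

None

Pattern: one or more of any character except [unor] (captured); then one or more of a character in [e-i] (lazy), then the literal 'yy', then optionally a literal 'm' (captured as 'key').
`re.fullmatch` is like wrapping the pattern in `^…$` (in single-line mode).
Here the pattern can't cover the whole string, so the call returns None.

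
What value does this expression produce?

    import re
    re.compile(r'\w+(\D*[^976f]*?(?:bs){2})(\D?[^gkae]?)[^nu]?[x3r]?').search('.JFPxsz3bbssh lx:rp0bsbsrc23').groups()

(' lx:rp0bsbs', 'rc')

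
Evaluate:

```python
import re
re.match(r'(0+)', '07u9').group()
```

'0'

`match` is anchored at position 0; if the pattern doesn't fit there, it returns None.
The match spans [0:1] → '0'.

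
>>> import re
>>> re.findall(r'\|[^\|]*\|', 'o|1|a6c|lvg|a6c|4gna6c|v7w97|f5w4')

['|1|', '|lvg|', '|4gna6c|']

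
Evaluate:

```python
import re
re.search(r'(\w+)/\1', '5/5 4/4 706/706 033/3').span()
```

(0, 3)

`\1` has to match the exact text group 1 already captured.
The match spans [0:3] → '5/5'.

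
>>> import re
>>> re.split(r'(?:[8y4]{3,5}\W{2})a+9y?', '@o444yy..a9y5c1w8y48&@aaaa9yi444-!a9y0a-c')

['@o', '5c1w', 'i', '0a-c']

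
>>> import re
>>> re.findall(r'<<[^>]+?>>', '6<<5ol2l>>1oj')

['<<5ol2l>>']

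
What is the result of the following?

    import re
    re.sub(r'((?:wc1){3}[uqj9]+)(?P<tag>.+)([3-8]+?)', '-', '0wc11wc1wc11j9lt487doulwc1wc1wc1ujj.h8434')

'0wc11wc1wc11j9lt487doul-'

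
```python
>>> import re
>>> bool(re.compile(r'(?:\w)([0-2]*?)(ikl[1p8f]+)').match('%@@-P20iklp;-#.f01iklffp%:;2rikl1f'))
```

False

Pattern: a word character (non-capturing group); then zero or more of a character in [0-2] (lazy) (captured); then the literal 'ikl', then one or more of one of [1p8f] (captured).
With `match`, the pattern is implicitly anchored at the beginning.
Here position 0 doesn't satisfy it, so the call returns None, and `bool(None)` is False.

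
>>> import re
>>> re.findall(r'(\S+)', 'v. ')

['v.']

`findall` collects group 1 from the one match (1 total).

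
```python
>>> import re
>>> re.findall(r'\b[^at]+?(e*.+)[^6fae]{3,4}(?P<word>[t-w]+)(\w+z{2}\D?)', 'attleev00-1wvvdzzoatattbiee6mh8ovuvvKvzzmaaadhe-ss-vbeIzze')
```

`findall` packs the 3 group values into a tuple for every match.

[('1wvvdzzoatattbiee6mh8ovuvvKvzzmaaadhe-', 'v', 'beIzze')]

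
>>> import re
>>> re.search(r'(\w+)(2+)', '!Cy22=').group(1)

'Cy2'

The match spans [1:5] → 'Cy22'.
Captured: group 1 = 'Cy2', group 2 = '2'.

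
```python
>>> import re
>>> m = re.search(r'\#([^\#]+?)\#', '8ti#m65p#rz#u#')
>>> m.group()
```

'#m65p#'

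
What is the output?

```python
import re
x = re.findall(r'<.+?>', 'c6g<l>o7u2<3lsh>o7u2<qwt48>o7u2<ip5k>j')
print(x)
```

['<l>', '<3lsh>', '<qwt48>', '<ip5k>']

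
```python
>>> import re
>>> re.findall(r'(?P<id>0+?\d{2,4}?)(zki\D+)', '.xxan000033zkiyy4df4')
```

[('000033', 'zkiyy')]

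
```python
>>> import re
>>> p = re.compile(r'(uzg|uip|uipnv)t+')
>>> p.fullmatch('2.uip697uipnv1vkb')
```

None

`re.fullmatch` requires the pattern to consume the entire string.
Here there's no way to consume every character, so the call returns None.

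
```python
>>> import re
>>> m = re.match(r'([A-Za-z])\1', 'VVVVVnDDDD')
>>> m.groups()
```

After group 1 captures some text, `\1` only succeeds where that same text appears again.
`match` is anchored at position 0; if the pattern doesn't fit there, it returns None.
The match spans [0:2] → 'VV'.
Captured: group 1 = 'V'.

('V',)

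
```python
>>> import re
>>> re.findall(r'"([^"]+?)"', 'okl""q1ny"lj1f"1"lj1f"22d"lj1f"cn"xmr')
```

With a single group, `findall` returns only what that group captured — 4 items.

['q1ny', '1', '22d', 'cn']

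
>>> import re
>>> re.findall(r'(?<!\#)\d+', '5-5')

['5', '5']

`(?!…)`/`(?<!…)` only lets a position through if the neighbouring text does NOT match; no characters are consumed.
Scanning left to right: at [0:1] → '5'; at [2:3] → '5'.
Since nothing is captured, `findall` lists the 2 matched substrings directly.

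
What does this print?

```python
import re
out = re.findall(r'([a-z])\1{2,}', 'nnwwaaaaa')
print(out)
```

['a']

The backreference `\1` re-matches whatever the first group consumed, character for character.
Scanning left to right: at [4:9] match 'aaaaa', group 1 = 'a'.
With a single group, `findall` returns only what that group captured — 1 item.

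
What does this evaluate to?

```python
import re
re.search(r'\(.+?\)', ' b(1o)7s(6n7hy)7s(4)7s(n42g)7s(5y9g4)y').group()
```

'(1o)'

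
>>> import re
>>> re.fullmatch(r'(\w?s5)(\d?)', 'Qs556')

None

This matches optionally a word character, then the literal 's5' (captured); then optionally a digit (captured).
`re.fullmatch` is like wrapping the pattern in `^…$` (in single-line mode).
Here there's no way to consume every character, so the call returns None.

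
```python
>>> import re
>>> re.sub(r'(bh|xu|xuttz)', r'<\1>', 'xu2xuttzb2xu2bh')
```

'<xu>2<xu>ttzb2<xu>2<bh>'

Alternation isn't longest-match — the leftmost alternative that fits at this position is chosen.
Each match is replaced using the text its own group 1 captured.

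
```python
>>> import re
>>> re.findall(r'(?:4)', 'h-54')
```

['4']

Pattern: a literal '4' (non-capturing group).
No capturing groups, so `findall` returns the 1 full match string.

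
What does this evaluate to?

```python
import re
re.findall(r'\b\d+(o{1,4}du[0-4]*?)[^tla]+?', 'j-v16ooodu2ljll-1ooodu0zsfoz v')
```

Pattern: a word boundary (`\b`, zero-width); then one or more of a digit; then 1 to 4 of a literal 'o', then the literal 'du', then zero or more of a character in [0-4] (lazy) (captured); then one or more of any character except [tla] (lazy).
Lazy quantifiers expand one character at a time until the remainder of the pattern can match.
Walking the string: at [16:23] match '1ooodu0', group 1 = 'ooodu'.
Because there's exactly one group, `findall` drops the full match and keeps group 1 from the one hit.

['ooodu']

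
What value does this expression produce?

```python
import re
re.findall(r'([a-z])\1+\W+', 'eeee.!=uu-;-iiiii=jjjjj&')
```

The backreference `\1` re-matches whatever the first group consumed, character for character.
Scanning left to right: at [0:7] match 'eeee.!=', group 1 = 'e'; at [7:12] match 'uu-;-', group 1 = 'u'; at [12:18] match 'iiiii=', group 1 = 'i'; at [18:24] match 'jjjjj&', group 1 = 'j'.
One capturing group, so `findall` returns just the captured substring from each match — 4 in all.

['e', 'u', 'i', 'j']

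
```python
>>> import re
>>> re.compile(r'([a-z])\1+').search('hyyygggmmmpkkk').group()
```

`\1` has to match the exact text group 1 already captured.
The match spans [1:4] → 'yyy'.

'yyy'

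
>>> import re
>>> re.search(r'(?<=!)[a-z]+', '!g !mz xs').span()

Because the assertion is zero-width, the text it checks is not consumed and won't appear in the result.
`re.search` scans for the first position where the pattern succeeds.
The match spans [1:2] → 'g'.

(1, 2)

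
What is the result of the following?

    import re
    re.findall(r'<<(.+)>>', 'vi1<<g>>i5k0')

Walking the string: at [3:8] match '<<g>>', group 1 = 'g'.
Because there's exactly one group, `findall` drops the full match and keeps group 1 from the one hit.

['g']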